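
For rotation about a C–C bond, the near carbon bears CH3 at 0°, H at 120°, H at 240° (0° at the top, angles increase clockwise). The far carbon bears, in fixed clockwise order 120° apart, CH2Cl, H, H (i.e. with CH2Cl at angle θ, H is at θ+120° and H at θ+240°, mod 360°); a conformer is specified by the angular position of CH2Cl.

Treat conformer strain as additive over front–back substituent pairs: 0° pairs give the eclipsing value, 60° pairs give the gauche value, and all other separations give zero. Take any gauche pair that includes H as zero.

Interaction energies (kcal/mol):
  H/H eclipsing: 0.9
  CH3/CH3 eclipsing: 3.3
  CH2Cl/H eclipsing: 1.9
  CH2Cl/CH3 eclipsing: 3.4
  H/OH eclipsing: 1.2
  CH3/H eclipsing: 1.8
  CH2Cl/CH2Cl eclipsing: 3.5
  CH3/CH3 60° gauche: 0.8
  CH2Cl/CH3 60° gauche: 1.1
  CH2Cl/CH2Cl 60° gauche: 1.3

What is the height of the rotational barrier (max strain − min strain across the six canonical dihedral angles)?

5.2 kcal/mol

CH2Cl at 0° is eclipsed. CH3 at 0° is eclipsed with CH2Cl at 0° (3.4); H at 120° is eclipsed with H at 120° (0.9); H at 240° is eclipsed with H at 240° (0.9). Total 5.2 kcal/mol.
CH2Cl at 60° is staggered. CH3 at 0° is gauche with CH2Cl at 60° (1.1). Total 1.1 kcal/mol.
CH2Cl at 120° is eclipsed. CH3 at 0° is eclipsed with H at 0° (1.8); H at 120° is eclipsed with CH2Cl at 120° (1.9); H at 240° is eclipsed with H at 240° (0.9). Total 4.6 kcal/mol.
CH2Cl at 180° (staggered): no non-H gauche contacts → 0.0 kcal/mol.
CH2Cl at 240° is eclipsed. CH3 at 0° is eclipsed with H at 0° (1.8); H at 120° is eclipsed with H at 120° (0.9); H at 240° is eclipsed with CH2Cl at 240° (1.9). Total 4.6 kcal/mol.
CH2Cl at 300° is staggered. CH3 at 0° is gauche with CH2Cl at 300° (1.1). Total 1.1 kcal/mol.
Max at 0° (5.2 kcal/mol), min at 180° (0.0 kcal/mol); barrier = 5.2 kcal/mol.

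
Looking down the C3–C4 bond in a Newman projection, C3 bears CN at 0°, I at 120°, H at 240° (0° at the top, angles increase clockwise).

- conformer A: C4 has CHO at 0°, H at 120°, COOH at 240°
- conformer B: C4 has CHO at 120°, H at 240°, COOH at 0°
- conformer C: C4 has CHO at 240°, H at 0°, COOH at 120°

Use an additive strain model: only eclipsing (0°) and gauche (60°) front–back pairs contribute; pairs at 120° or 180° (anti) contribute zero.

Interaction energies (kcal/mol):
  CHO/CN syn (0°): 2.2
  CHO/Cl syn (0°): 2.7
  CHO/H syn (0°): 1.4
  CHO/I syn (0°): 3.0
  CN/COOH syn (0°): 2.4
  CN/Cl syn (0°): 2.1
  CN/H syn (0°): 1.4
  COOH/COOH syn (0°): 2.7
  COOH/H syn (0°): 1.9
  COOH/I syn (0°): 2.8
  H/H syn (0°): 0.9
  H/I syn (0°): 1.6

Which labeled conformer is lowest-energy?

C

A (eclipsed): CN–CHO eclipsed, I–H eclipsed, H–COOH eclipsed; 2.2 + 1.6 + 1.9 = 5.7 kcal/mol.
B (eclipsed): CN–COOH eclipsed, I–CHO eclipsed, H–H eclipsed; 2.4 + 3.0 + 0.9 = 6.3 kcal/mol.
C (eclipsed): CN–H eclipsed, I–COOH eclipsed, H–CHO eclipsed; 1.4 + 2.8 + 1.4 = 5.6 kcal/mol.
C has the lowest total (5.6 kcal/mol).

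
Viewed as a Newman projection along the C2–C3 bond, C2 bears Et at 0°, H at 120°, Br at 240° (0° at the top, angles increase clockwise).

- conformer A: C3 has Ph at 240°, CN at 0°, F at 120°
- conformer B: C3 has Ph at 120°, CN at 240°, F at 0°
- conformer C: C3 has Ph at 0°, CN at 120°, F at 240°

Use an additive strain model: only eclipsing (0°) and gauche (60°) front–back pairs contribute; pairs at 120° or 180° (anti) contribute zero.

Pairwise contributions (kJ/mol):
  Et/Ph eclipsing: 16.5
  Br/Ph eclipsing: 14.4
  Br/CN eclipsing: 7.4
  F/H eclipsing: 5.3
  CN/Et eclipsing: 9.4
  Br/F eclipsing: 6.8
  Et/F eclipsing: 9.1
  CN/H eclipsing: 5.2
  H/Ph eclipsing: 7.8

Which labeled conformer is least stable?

A

A is eclipsed. Et at 0° is eclipsed with CN at 0° (9.4); H at 120° is eclipsed with F at 120° (5.3); Br at 240° is eclipsed with Ph at 240° (14.4). Total 29.1 kJ/mol.
B is eclipsed. Et at 0° is eclipsed with F at 0° (9.1); H at 120° is eclipsed with Ph at 120° (7.8); Br at 240° is eclipsed with CN at 240° (7.4). Total 24.3 kJ/mol.
C is eclipsed. Et at 0° is eclipsed with Ph at 0° (16.5); H at 120° is eclipsed with CN at 120° (5.2); Br at 240° is eclipsed with F at 240° (6.8). Total 28.5 kJ/mol.
A has the highest total (29.1 kJ/mol).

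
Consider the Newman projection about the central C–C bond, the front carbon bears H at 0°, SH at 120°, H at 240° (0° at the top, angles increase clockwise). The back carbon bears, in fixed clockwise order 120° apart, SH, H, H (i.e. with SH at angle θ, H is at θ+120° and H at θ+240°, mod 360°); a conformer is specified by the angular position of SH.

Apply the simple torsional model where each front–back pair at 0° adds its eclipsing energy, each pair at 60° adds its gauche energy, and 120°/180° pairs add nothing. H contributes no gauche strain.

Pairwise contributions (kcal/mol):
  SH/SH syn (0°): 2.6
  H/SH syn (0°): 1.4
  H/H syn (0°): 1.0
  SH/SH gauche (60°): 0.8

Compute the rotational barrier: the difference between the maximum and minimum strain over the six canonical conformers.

SH at 0° is eclipsed. H at 0° is eclipsed with SH at 0° (1.4); SH at 120° is eclipsed with H at 120° (1.4); H at 240° is eclipsed with H at 240° (1.0). Total 3.8 kcal/mol.
SH at 60° is staggered. SH at 120° is gauche with SH at 60° (0.8). Total 0.8 kcal/mol.
SH at 120° is eclipsed. H at 0° is eclipsed with H at 0° (1.0); SH at 120° is eclipsed with SH at 120° (2.6); H at 240° is eclipsed with H at 240° (1.0). Total 4.6 kcal/mol.
SH at 180° is staggered. SH at 120° is gauche with SH at 180° (0.8). Total 0.8 kcal/mol.
SH at 240° is eclipsed. H at 0° is eclipsed with H at 0° (1.0); SH at 120° is eclipsed with H at 120° (1.4); H at 240° is eclipsed with SH at 240° (1.4). Total 3.8 kcal/mol.
SH at 300° (staggered): no non-H gauche contacts → 0.0 kcal/mol.
Max at 120° (4.6 kcal/mol), min at 300° (0.0 kcal/mol); barrier = 4.6 kcal/mol.

4.6 kcal/mol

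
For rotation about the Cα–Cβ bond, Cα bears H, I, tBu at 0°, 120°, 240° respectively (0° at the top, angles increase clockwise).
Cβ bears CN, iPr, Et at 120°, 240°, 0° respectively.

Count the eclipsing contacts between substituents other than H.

Non-H eclipsing pairs: I(120°)/CN(120°); tBu(240°)/iPr(240°) — 2 interactions.

2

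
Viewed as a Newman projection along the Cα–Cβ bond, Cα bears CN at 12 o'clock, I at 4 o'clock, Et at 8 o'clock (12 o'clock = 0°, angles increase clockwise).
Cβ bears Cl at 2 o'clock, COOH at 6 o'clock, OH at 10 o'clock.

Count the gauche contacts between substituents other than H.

Non-H gauche pairs: CN(0°)/Cl(60°); CN(0°)/OH(300°); I(120°)/Cl(60°); I(120°)/COOH(180°); Et(240°)/COOH(180°); Et(240°)/OH(300°) — 6 interactions.

6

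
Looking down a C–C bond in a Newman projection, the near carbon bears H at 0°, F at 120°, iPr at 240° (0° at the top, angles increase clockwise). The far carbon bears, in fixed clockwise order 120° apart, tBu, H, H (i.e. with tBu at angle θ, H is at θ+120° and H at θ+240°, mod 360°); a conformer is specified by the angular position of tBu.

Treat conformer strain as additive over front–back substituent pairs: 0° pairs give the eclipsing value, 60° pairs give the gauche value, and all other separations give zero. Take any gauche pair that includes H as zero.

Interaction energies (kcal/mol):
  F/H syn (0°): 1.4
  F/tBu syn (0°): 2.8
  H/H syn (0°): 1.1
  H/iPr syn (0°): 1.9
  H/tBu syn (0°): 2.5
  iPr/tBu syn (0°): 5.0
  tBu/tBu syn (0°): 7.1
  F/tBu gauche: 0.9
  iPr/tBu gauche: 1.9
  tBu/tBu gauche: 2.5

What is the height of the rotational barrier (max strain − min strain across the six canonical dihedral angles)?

6.6 kcal/mol

tBu at 0° (eclipsed): H–tBu eclipsed, F–H eclipsed, iPr–H eclipsed; 2.5 + 1.4 + 1.9 = 5.8 kcal/mol.
tBu at 60° (staggered): F–tBu gauche; 0.9 = 0.9 kcal/mol.
tBu at 120° (eclipsed): H–H eclipsed, F–tBu eclipsed, iPr–H eclipsed; 1.1 + 2.8 + 1.9 = 5.8 kcal/mol.
tBu at 180° (staggered): F–tBu gauche, iPr–tBu gauche; 0.9 + 1.9 = 2.8 kcal/mol.
tBu at 240° (eclipsed): H–H eclipsed, F–H eclipsed, iPr–tBu eclipsed; 1.1 + 1.4 + 5.0 = 7.5 kcal/mol.
tBu at 300° (staggered): iPr–tBu gauche; 1.9 = 1.9 kcal/mol.
Max at 240° (7.5 kcal/mol), min at 60° (0.9 kcal/mol); barrier = 6.6 kcal/mol.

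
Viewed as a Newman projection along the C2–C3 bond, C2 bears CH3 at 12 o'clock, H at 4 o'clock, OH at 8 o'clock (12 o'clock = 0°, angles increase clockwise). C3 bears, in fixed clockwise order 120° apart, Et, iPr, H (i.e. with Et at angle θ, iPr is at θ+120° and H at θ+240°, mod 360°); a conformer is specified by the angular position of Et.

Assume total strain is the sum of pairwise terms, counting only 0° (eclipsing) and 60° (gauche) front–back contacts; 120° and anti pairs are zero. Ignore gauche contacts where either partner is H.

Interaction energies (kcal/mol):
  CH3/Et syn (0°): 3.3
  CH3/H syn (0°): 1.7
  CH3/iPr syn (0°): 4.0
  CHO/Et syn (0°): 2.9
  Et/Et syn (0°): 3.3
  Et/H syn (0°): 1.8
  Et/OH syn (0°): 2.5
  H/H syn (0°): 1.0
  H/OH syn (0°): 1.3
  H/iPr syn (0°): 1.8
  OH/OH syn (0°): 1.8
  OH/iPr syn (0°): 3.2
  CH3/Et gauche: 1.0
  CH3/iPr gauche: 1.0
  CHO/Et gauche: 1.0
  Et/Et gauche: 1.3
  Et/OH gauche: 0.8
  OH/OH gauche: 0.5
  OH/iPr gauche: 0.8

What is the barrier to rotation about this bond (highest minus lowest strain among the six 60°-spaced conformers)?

Et at 0° (eclipsed): CH3–Et eclipsed, H–iPr eclipsed, OH–H eclipsed; 3.3 + 1.8 + 1.3 = 6.4 kcal/mol.
Et at 60° (staggered): CH3–Et gauche, OH–iPr gauche; 1.0 + 0.8 = 1.8 kcal/mol.
Et at 120° (eclipsed): CH3–H eclipsed, H–Et eclipsed, OH–iPr eclipsed; 1.7 + 1.8 + 3.2 = 6.7 kcal/mol.
Et at 180° (staggered): CH3–iPr gauche, OH–Et gauche, OH–iPr gauche; 1.0 + 0.8 + 0.8 = 2.6 kcal/mol.
Et at 240° (eclipsed): CH3–iPr eclipsed, H–H eclipsed, OH–Et eclipsed; 4.0 + 1.0 + 2.5 = 7.5 kcal/mol.
Et at 300° (staggered): CH3–Et gauche, CH3–iPr gauche, OH–Et gauche; 1.0 + 1.0 + 0.8 = 2.8 kcal/mol.
Max at 240° (7.5 kcal/mol), min at 60° (1.8 kcal/mol); barrier = 5.7 kcal/mol.

5.7 kcal/mol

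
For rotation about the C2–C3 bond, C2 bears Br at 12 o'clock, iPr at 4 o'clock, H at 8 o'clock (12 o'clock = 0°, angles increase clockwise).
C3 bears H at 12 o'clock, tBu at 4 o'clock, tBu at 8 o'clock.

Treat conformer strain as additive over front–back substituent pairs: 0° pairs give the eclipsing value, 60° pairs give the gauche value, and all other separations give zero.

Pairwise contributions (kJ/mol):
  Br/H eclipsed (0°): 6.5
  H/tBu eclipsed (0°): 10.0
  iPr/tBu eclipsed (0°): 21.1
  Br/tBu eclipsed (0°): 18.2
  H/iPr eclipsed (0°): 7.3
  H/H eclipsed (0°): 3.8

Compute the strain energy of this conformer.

This conformer (eclipsed): Br(0°)/H(0°) eclipsed 6.5; iPr(120°)/tBu(120°) eclipsed 21.1; H(240°)/tBu(240°) eclipsed 10.0 → 37.6 kJ/mol.

37.6 kJ/mol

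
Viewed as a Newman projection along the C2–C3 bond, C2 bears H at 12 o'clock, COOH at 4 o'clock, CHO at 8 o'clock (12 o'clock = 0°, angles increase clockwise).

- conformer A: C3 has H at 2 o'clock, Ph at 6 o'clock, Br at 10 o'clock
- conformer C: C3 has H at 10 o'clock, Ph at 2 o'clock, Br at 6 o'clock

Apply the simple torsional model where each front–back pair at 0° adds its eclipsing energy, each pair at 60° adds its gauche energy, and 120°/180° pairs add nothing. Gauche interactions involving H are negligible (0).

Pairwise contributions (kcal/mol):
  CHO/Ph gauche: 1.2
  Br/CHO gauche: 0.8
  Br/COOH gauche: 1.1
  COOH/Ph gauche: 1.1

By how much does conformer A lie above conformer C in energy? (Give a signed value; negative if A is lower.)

+0.1 kcal/mol

A (staggered): COOH–Ph gauche, CHO–Ph gauche, CHO–Br gauche; 1.1 + 1.2 + 0.8 = 3.1 kcal/mol.
C (staggered): COOH–Ph gauche, COOH–Br gauche, CHO–Br gauche; 1.1 + 1.1 + 0.8 = 3.0 kcal/mol.
E(A) − E(C) = 3.1 − 3.0 = +0.1 kcal/mol.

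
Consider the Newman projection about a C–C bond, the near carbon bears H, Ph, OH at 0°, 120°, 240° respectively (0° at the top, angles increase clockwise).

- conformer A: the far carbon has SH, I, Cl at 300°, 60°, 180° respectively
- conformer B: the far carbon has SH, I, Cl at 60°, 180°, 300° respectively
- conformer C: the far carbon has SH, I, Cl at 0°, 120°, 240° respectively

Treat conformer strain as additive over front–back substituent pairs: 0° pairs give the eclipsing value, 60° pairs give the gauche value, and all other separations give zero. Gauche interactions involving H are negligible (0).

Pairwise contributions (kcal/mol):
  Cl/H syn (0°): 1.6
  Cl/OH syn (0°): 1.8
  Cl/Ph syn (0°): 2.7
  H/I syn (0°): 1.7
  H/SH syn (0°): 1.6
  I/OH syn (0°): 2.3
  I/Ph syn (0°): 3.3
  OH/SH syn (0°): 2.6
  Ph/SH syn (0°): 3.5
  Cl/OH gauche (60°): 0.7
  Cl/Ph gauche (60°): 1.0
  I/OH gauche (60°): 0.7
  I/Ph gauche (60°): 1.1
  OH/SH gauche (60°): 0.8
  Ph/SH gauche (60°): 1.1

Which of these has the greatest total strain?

A (staggered): Ph–I gauche, Ph–Cl gauche, OH–SH gauche, OH–Cl gauche; 1.1 + 1.0 + 0.8 + 0.7 = 3.6 kcal/mol.
B (staggered): Ph–SH gauche, Ph–I gauche, OH–I gauche, OH–Cl gauche; 1.1 + 1.1 + 0.7 + 0.7 = 3.6 kcal/mol.
C (eclipsed): H–SH eclipsed, Ph–I eclipsed, OH–Cl eclipsed; 1.6 + 3.3 + 1.8 = 6.7 kcal/mol.
C has the highest total (6.7 kcal/mol).

C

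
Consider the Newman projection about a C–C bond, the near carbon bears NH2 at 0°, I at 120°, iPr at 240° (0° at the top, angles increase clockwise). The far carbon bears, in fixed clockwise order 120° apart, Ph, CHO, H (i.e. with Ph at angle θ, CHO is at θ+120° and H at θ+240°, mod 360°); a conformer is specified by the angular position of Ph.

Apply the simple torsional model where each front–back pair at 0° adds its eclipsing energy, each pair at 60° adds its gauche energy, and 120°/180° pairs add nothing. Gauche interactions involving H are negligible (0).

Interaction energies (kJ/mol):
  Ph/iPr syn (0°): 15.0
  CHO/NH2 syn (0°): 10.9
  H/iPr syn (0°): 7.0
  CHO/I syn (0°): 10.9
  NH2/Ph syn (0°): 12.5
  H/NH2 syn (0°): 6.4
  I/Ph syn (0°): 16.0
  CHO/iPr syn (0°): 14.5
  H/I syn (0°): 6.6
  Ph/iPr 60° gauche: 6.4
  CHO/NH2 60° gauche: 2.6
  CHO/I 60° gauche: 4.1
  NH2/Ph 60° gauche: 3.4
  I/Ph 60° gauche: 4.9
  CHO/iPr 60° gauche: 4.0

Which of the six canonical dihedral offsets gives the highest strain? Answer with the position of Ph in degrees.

120°

Ph at 0° (eclipsed): NH2(0°)/Ph(0°) eclipsed 12.5; I(120°)/CHO(120°) eclipsed 10.9; iPr(240°)/H(240°) eclipsed 7.0 → 30.4 kJ/mol.
Ph at 60° (staggered): NH2(0°)/Ph(60°) gauche 3.4; I(120°)/Ph(60°) gauche 4.9; I(120°)/CHO(180°) gauche 4.1; iPr(240°)/CHO(180°) gauche 4.0 → 16.4 kJ/mol.
Ph at 120° (eclipsed): NH2(0°)/H(0°) eclipsed 6.4; I(120°)/Ph(120°) eclipsed 16.0; iPr(240°)/CHO(240°) eclipsed 14.5 → 36.9 kJ/mol.
Ph at 180° (staggered): NH2(0°)/CHO(300°) gauche 2.6; I(120°)/Ph(180°) gauche 4.9; iPr(240°)/Ph(180°) gauche 6.4; iPr(240°)/CHO(300°) gauche 4.0 → 17.9 kJ/mol.
Ph at 240° (eclipsed): NH2(0°)/CHO(0°) eclipsed 10.9; I(120°)/H(120°) eclipsed 6.6; iPr(240°)/Ph(240°) eclipsed 15.0 → 32.5 kJ/mol.
Ph at 300° (staggered): NH2(0°)/Ph(300°) gauche 3.4; NH2(0°)/CHO(60°) gauche 2.6; I(120°)/CHO(60°) gauche 4.1; iPr(240°)/Ph(300°) gauche 6.4 → 16.5 kJ/mol.
The maximum (36.9 kJ/mol) occurs with Ph at 120°.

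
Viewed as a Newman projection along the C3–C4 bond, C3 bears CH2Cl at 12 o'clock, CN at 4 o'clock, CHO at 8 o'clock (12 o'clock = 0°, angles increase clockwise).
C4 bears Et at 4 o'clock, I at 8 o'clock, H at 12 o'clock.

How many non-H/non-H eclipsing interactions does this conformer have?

Non-H eclipsing pairs: CN(120°)/Et(120°); CHO(240°)/I(240°) — 2 interactions.

2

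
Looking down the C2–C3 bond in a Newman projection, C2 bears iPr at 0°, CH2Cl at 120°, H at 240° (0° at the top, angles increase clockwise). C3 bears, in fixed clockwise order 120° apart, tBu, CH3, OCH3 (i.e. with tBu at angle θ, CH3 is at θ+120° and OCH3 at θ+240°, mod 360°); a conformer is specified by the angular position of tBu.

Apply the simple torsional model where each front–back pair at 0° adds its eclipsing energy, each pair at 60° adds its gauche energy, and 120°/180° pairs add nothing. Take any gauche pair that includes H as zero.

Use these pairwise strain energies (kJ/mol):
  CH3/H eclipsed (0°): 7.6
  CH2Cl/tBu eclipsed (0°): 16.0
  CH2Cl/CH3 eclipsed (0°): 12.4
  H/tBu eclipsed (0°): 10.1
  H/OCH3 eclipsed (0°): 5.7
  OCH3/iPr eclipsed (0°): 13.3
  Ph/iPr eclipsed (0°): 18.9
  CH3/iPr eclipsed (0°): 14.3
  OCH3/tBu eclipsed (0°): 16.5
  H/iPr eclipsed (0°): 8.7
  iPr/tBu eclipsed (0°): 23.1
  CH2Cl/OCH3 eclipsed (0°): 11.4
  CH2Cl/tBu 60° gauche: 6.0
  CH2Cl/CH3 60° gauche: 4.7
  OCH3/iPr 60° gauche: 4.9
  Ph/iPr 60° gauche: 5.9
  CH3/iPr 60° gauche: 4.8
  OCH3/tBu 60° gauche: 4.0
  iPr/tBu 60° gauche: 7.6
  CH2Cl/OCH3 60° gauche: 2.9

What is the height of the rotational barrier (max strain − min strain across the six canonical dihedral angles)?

22.6 kJ/mol

tBu at 0° is eclipsed. iPr at 0° is eclipsed with tBu at 0° (23.1); CH2Cl at 120° is eclipsed with CH3 at 120° (12.4); H at 240° is eclipsed with OCH3 at 240° (5.7). Total 41.2 kJ/mol.
tBu at 60° is staggered. iPr at 0° is gauche with tBu at 60° (7.6); iPr at 0° is gauche with OCH3 at 300° (4.9); CH2Cl at 120° is gauche with tBu at 60° (6.0); CH2Cl at 120° is gauche with CH3 at 180° (4.7). Total 23.2 kJ/mol.
tBu at 120° is eclipsed. iPr at 0° is eclipsed with OCH3 at 0° (13.3); CH2Cl at 120° is eclipsed with tBu at 120° (16.0); H at 240° is eclipsed with CH3 at 240° (7.6). Total 36.9 kJ/mol.
tBu at 180° is staggered. iPr at 0° is gauche with CH3 at 300° (4.8); iPr at 0° is gauche with OCH3 at 60° (4.9); CH2Cl at 120° is gauche with tBu at 180° (6.0); CH2Cl at 120° is gauche with OCH3 at 60° (2.9). Total 18.6 kJ/mol.
tBu at 240° is eclipsed. iPr at 0° is eclipsed with CH3 at 0° (14.3); CH2Cl at 120° is eclipsed with OCH3 at 120° (11.4); H at 240° is eclipsed with tBu at 240° (10.1). Total 35.8 kJ/mol.
tBu at 300° is staggered. iPr at 0° is gauche with tBu at 300° (7.6); iPr at 0° is gauche with CH3 at 60° (4.8); CH2Cl at 120° is gauche with CH3 at 60° (4.7); CH2Cl at 120° is gauche with OCH3 at 180° (2.9). Total 20.0 kJ/mol.
Max at 0° (41.2 kJ/mol), min at 180° (18.6 kJ/mol); barrier = 22.6 kJ/mol.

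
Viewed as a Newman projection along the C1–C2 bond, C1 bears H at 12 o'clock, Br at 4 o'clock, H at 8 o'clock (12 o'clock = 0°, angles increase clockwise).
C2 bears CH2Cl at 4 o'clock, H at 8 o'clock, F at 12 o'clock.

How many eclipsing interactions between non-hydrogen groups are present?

1

Non-H eclipsing pairs: Br(120°)/CH2Cl(120°) — 1 interaction.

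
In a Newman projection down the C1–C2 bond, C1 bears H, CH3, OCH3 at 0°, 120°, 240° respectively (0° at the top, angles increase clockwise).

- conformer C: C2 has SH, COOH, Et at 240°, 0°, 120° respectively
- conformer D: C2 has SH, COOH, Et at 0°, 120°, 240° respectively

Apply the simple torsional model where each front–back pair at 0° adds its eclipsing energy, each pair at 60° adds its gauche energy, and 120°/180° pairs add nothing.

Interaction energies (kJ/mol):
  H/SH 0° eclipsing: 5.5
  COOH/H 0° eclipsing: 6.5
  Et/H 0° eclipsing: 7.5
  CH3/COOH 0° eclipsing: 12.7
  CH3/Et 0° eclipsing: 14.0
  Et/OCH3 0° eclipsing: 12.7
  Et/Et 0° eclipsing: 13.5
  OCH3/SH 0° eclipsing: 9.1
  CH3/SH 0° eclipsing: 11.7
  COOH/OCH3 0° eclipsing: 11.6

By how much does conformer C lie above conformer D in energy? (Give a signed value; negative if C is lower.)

-1.3 kJ/mol

C (eclipsed): H–COOH eclipsed, CH3–Et eclipsed, OCH3–SH eclipsed; 6.5 + 14.0 + 9.1 = 29.6 kJ/mol.
D (eclipsed): H–SH eclipsed, CH3–COOH eclipsed, OCH3–Et eclipsed; 5.5 + 12.7 + 12.7 = 30.9 kJ/mol.
E(C) − E(D) = 29.6 − 30.9 = -1.3 kJ/mol.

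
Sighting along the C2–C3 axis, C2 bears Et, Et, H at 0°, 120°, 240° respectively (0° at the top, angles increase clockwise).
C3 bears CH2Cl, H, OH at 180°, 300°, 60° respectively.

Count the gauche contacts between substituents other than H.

Non-H gauche pairs: Et(0°)/OH(60°); Et(120°)/CH2Cl(180°); Et(120°)/OH(60°) — 3 interactions.

3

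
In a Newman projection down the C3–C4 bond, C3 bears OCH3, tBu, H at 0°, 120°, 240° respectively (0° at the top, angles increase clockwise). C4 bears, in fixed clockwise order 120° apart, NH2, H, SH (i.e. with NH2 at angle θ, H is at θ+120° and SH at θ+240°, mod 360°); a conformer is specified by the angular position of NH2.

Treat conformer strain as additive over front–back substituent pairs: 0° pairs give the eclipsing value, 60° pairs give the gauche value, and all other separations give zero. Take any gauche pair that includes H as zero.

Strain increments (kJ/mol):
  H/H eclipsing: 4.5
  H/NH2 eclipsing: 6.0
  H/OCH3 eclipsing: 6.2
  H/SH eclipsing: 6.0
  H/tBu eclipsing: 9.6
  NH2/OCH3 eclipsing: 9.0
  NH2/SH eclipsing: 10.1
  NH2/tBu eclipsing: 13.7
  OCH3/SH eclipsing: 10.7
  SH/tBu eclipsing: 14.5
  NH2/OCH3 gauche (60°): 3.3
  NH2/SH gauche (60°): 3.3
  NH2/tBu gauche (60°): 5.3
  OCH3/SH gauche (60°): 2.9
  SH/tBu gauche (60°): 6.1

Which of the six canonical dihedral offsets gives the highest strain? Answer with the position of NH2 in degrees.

120°

NH2 at 0° is eclipsed. OCH3 at 0° is eclipsed with NH2 at 0° (9.0); tBu at 120° is eclipsed with H at 120° (9.6); H at 240° is eclipsed with SH at 240° (6.0). Total 24.6 kJ/mol.
NH2 at 60° is staggered. OCH3 at 0° is gauche with NH2 at 60° (3.3); OCH3 at 0° is gauche with SH at 300° (2.9); tBu at 120° is gauche with NH2 at 60° (5.3). Total 11.5 kJ/mol.
NH2 at 120° is eclipsed. OCH3 at 0° is eclipsed with SH at 0° (10.7); tBu at 120° is eclipsed with NH2 at 120° (13.7); H at 240° is eclipsed with H at 240° (4.5). Total 28.9 kJ/mol.
NH2 at 180° is staggered. OCH3 at 0° is gauche with SH at 60° (2.9); tBu at 120° is gauche with NH2 at 180° (5.3); tBu at 120° is gauche with SH at 60° (6.1). Total 14.3 kJ/mol.
NH2 at 240° is eclipsed. OCH3 at 0° is eclipsed with H at 0° (6.2); tBu at 120° is eclipsed with SH at 120° (14.5); H at 240° is eclipsed with NH2 at 240° (6.0). Total 26.7 kJ/mol.
NH2 at 300° is staggered. OCH3 at 0° is gauche with NH2 at 300° (3.3); tBu at 120° is gauche with SH at 180° (6.1). Total 9.4 kJ/mol.
The maximum (28.9 kJ/mol) occurs with NH2 at 120°.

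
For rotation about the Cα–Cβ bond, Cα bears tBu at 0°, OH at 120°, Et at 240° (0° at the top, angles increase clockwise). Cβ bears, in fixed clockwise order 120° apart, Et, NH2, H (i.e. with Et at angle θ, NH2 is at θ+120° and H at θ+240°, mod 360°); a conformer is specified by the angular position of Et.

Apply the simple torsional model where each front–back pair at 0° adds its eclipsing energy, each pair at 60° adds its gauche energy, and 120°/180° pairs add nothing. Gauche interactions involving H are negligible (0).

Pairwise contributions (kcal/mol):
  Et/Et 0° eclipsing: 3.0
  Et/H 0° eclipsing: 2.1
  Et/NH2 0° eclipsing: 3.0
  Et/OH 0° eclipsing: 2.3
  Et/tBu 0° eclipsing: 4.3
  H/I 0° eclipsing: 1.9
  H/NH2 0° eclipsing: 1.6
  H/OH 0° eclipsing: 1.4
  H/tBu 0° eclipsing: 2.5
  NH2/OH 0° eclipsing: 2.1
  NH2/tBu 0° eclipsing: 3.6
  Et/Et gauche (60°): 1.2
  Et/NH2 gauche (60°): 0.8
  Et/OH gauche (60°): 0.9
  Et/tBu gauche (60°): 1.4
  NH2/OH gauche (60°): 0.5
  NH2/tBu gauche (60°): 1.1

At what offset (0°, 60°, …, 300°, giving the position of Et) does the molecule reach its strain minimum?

Et at 0° (eclipsed): tBu(0°)/Et(0°) eclipsed 4.3; OH(120°)/NH2(120°) eclipsed 2.1; Et(240°)/H(240°) eclipsed 2.1 → 8.5 kcal/mol.
Et at 60° (staggered): tBu(0°)/Et(60°) gauche 1.4; OH(120°)/Et(60°) gauche 0.9; OH(120°)/NH2(180°) gauche 0.5; Et(240°)/NH2(180°) gauche 0.8 → 3.6 kcal/mol.
Et at 120° (eclipsed): tBu(0°)/H(0°) eclipsed 2.5; OH(120°)/Et(120°) eclipsed 2.3; Et(240°)/NH2(240°) eclipsed 3.0 → 7.8 kcal/mol.
Et at 180° (staggered): tBu(0°)/NH2(300°) gauche 1.1; OH(120°)/Et(180°) gauche 0.9; Et(240°)/Et(180°) gauche 1.2; Et(240°)/NH2(300°) gauche 0.8 → 4.0 kcal/mol.
Et at 240° (eclipsed): tBu(0°)/NH2(0°) eclipsed 3.6; OH(120°)/H(120°) eclipsed 1.4; Et(240°)/Et(240°) eclipsed 3.0 → 8.0 kcal/mol.
Et at 300° (staggered): tBu(0°)/Et(300°) gauche 1.4; tBu(0°)/NH2(60°) gauche 1.1; OH(120°)/NH2(60°) gauche 0.5; Et(240°)/Et(300°) gauche 1.2 → 4.2 kcal/mol.
The minimum (3.6 kcal/mol) occurs with Et at 60°.

60°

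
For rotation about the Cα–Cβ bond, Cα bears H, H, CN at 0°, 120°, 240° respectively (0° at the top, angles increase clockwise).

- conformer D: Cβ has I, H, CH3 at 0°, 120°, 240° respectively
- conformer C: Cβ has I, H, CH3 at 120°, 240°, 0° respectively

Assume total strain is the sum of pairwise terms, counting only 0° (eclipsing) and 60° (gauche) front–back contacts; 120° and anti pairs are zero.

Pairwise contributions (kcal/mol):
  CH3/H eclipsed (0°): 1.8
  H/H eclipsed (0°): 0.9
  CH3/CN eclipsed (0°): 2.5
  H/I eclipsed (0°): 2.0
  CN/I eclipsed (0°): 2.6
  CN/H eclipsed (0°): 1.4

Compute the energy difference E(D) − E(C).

+0.2 kcal/mol

D (eclipsed): H–I eclipsed, H–H eclipsed, CN–CH3 eclipsed; 2.0 + 0.9 + 2.5 = 5.4 kcal/mol.
C (eclipsed): H–CH3 eclipsed, H–I eclipsed, CN–H eclipsed; 1.8 + 2.0 + 1.4 = 5.2 kcal/mol.
E(D) − E(C) = 5.4 − 5.2 = +0.2 kcal/mol.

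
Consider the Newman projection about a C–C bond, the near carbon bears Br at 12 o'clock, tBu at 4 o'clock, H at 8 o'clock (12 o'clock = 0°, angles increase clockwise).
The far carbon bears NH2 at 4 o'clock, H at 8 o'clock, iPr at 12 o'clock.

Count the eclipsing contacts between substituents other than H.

2

Non-H eclipsing pairs: Br(0°)/iPr(0°); tBu(120°)/NH2(120°) — 2 interactions.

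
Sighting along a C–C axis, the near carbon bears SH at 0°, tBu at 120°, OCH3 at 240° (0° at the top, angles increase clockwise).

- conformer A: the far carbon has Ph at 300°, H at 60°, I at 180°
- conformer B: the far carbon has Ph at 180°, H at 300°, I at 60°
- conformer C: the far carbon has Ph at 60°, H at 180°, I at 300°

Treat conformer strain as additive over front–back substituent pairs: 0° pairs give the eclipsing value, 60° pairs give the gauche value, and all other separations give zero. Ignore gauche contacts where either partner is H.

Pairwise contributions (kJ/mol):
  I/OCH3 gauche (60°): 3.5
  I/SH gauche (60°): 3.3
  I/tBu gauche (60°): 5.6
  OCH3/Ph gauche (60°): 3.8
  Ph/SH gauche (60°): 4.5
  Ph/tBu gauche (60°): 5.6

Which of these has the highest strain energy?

B

A (staggered): SH–Ph gauche, tBu–I gauche, OCH3–Ph gauche, OCH3–I gauche; 4.5 + 5.6 + 3.8 + 3.5 = 17.4 kJ/mol.
B (staggered): SH–I gauche, tBu–Ph gauche, tBu–I gauche, OCH3–Ph gauche; 3.3 + 5.6 + 5.6 + 3.8 = 18.3 kJ/mol.
C (staggered): SH–Ph gauche, SH–I gauche, tBu–Ph gauche, OCH3–I gauche; 4.5 + 3.3 + 5.6 + 3.5 = 16.9 kJ/mol.
B has the highest total (18.3 kJ/mol).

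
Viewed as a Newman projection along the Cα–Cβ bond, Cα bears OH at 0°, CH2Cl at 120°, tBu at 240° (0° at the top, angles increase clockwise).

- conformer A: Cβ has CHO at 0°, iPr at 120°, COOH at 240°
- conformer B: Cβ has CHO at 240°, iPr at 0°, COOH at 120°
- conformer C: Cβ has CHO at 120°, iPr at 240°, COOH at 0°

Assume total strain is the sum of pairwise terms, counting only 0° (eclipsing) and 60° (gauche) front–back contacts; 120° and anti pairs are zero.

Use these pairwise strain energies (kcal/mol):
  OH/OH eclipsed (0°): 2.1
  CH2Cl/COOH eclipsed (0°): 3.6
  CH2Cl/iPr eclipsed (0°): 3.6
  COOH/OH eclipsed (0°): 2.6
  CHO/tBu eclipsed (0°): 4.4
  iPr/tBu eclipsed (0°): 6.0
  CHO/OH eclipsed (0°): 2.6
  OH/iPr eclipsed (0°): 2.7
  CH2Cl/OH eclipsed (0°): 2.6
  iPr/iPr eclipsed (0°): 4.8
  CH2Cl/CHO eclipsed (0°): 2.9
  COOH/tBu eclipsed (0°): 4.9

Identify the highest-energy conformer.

A (eclipsed): OH–CHO eclipsed, CH2Cl–iPr eclipsed, tBu–COOH eclipsed; 2.6 + 3.6 + 4.9 = 11.1 kcal/mol.
B (eclipsed): OH–iPr eclipsed, CH2Cl–COOH eclipsed, tBu–CHO eclipsed; 2.7 + 3.6 + 4.4 = 10.7 kcal/mol.
C (eclipsed): OH–COOH eclipsed, CH2Cl–CHO eclipsed, tBu–iPr eclipsed; 2.6 + 2.9 + 6.0 = 11.5 kcal/mol.
C has the highest total (11.5 kcal/mol).

C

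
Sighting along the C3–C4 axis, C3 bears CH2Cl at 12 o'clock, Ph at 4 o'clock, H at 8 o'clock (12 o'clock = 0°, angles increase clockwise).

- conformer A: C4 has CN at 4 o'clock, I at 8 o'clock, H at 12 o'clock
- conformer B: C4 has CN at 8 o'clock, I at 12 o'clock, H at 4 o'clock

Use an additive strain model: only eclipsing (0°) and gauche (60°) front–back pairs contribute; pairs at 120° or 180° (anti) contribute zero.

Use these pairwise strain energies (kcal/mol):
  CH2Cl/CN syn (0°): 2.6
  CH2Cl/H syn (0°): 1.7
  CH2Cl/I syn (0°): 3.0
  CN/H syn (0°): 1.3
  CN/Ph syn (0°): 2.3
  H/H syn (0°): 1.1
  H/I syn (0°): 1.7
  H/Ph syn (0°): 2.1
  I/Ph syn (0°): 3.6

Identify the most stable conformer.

A (eclipsed): CH2Cl–H eclipsed, Ph–CN eclipsed, H–I eclipsed; 1.7 + 2.3 + 1.7 = 5.7 kcal/mol.
B (eclipsed): CH2Cl–I eclipsed, Ph–H eclipsed, H–CN eclipsed; 3.0 + 2.1 + 1.3 = 6.4 kcal/mol.
A has the lowest total (5.7 kcal/mol).

A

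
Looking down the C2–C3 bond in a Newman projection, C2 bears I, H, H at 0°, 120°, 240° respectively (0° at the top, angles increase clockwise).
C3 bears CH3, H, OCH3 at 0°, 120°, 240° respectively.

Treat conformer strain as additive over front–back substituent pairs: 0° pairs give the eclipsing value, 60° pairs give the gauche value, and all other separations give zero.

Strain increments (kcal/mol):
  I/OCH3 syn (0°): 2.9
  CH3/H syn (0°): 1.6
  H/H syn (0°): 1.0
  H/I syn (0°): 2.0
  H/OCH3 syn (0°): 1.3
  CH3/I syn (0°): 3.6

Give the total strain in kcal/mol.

This conformer (eclipsed): I(0°)/CH3(0°) eclipsed 3.6; H(120°)/H(120°) eclipsed 1.0; H(240°)/OCH3(240°) eclipsed 1.3 → 5.9 kcal/mol.

5.9 kcal/mol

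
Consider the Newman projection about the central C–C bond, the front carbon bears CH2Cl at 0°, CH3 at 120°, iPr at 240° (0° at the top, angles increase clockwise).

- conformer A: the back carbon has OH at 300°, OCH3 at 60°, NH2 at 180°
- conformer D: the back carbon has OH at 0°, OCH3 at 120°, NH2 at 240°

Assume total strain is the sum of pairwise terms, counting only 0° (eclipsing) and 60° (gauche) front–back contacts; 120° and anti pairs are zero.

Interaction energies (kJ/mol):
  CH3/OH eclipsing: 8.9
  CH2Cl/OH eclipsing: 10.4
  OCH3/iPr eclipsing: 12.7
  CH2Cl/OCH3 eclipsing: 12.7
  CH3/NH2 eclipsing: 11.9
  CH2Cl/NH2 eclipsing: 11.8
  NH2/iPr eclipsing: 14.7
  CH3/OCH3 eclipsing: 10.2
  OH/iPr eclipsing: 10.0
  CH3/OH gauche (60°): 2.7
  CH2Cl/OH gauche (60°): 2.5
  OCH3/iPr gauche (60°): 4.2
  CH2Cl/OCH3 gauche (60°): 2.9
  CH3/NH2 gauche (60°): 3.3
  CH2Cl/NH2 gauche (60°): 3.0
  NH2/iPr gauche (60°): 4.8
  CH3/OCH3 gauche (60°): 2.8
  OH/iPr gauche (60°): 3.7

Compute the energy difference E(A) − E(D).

-15.3 kJ/mol

A (staggered): CH2Cl(0°)/OH(300°) gauche 2.5; CH2Cl(0°)/OCH3(60°) gauche 2.9; CH3(120°)/OCH3(60°) gauche 2.8; CH3(120°)/NH2(180°) gauche 3.3; iPr(240°)/OH(300°) gauche 3.7; iPr(240°)/NH2(180°) gauche 4.8 → 20.0 kJ/mol.
D (eclipsed): CH2Cl(0°)/OH(0°) eclipsed 10.4; CH3(120°)/OCH3(120°) eclipsed 10.2; iPr(240°)/NH2(240°) eclipsed 14.7 → 35.3 kJ/mol.
E(A) − E(D) = 20.0 − 35.3 = -15.3 kJ/mol.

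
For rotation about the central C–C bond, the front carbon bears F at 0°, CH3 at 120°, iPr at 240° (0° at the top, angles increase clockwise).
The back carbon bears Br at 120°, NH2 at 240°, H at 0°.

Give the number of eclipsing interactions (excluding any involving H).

Non-H eclipsing pairs: CH3(120°)/Br(120°); iPr(240°)/NH2(240°) — 2 interactions.

2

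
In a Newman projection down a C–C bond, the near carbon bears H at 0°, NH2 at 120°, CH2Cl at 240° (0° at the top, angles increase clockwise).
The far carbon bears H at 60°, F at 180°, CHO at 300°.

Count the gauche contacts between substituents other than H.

Non-H gauche pairs: NH2(120°)/F(180°); CH2Cl(240°)/F(180°); CH2Cl(240°)/CHO(300°) — 3 interactions.

3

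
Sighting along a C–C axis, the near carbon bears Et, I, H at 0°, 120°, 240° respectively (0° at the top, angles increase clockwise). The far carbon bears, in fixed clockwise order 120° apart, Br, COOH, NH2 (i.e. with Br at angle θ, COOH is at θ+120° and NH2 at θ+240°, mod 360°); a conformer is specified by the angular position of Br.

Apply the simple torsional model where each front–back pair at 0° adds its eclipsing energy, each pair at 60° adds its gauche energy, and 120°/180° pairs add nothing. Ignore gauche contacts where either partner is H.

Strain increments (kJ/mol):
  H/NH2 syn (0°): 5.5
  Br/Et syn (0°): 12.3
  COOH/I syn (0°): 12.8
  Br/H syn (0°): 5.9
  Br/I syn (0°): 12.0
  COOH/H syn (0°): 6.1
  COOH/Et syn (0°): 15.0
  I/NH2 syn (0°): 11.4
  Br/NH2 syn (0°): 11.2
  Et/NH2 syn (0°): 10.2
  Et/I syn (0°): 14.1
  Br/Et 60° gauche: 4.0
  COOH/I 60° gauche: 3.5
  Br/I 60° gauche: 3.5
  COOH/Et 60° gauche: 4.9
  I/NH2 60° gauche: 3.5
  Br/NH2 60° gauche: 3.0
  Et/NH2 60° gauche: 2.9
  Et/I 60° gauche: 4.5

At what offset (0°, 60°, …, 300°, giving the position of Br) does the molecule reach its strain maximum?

Br at 0° (eclipsed): Et(0°)/Br(0°) eclipsed 12.3; I(120°)/COOH(120°) eclipsed 12.8; H(240°)/NH2(240°) eclipsed 5.5 → 30.6 kJ/mol.
Br at 60° (staggered): Et(0°)/Br(60°) gauche 4.0; Et(0°)/NH2(300°) gauche 2.9; I(120°)/Br(60°) gauche 3.5; I(120°)/COOH(180°) gauche 3.5 → 13.9 kJ/mol.
Br at 120° (eclipsed): Et(0°)/NH2(0°) eclipsed 10.2; I(120°)/Br(120°) eclipsed 12.0; H(240°)/COOH(240°) eclipsed 6.1 → 28.3 kJ/mol.
Br at 180° (staggered): Et(0°)/COOH(300°) gauche 4.9; Et(0°)/NH2(60°) gauche 2.9; I(120°)/Br(180°) gauche 3.5; I(120°)/NH2(60°) gauche 3.5 → 14.8 kJ/mol.
Br at 240° (eclipsed): Et(0°)/COOH(0°) eclipsed 15.0; I(120°)/NH2(120°) eclipsed 11.4; H(240°)/Br(240°) eclipsed 5.9 → 32.3 kJ/mol.
Br at 300° (staggered): Et(0°)/Br(300°) gauche 4.0; Et(0°)/COOH(60°) gauche 4.9; I(120°)/COOH(60°) gauche 3.5; I(120°)/NH2(180°) gauche 3.5 → 15.9 kJ/mol.
The maximum (32.3 kJ/mol) occurs with Br at 240°.

240°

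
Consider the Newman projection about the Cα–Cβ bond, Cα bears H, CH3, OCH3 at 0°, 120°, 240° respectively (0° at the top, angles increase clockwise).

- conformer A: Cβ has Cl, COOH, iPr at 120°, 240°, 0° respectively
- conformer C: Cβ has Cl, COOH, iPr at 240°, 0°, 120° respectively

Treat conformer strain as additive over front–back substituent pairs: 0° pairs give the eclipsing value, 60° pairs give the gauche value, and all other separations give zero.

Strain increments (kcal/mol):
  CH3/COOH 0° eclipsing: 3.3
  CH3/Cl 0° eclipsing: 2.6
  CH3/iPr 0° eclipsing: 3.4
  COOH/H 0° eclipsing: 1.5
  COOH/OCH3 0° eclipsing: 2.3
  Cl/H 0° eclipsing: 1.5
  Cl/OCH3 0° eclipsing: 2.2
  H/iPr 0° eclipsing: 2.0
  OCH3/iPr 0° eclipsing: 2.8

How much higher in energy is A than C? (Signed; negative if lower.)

-0.2 kcal/mol

A (eclipsed): H(0°)/iPr(0°) eclipsed 2.0; CH3(120°)/Cl(120°) eclipsed 2.6; OCH3(240°)/COOH(240°) eclipsed 2.3 → 6.9 kcal/mol.
C (eclipsed): H(0°)/COOH(0°) eclipsed 1.5; CH3(120°)/iPr(120°) eclipsed 3.4; OCH3(240°)/Cl(240°) eclipsed 2.2 → 7.1 kcal/mol.
E(A) − E(C) = 6.9 − 7.1 = -0.2 kcal/mol.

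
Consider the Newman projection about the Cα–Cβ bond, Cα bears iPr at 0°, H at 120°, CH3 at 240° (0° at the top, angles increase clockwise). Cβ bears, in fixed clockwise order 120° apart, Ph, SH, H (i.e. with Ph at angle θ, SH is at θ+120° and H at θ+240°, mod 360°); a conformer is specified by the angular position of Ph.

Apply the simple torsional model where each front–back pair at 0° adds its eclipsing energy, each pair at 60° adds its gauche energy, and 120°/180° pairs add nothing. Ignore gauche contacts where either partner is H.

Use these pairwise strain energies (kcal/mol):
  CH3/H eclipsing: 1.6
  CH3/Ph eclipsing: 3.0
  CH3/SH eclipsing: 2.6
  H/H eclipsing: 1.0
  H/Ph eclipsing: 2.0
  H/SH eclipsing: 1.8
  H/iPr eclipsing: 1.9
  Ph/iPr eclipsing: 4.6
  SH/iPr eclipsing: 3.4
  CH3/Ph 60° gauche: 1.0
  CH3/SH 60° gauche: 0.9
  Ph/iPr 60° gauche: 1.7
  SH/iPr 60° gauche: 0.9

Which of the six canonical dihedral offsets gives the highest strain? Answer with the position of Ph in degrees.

0°

Ph at 0° (eclipsed): iPr(0°)/Ph(0°) eclipsed 4.6; H(120°)/SH(120°) eclipsed 1.8; CH3(240°)/H(240°) eclipsed 1.6 → 8.0 kcal/mol.
Ph at 60° (staggered): iPr(0°)/Ph(60°) gauche 1.7; CH3(240°)/SH(180°) gauche 0.9 → 2.6 kcal/mol.
Ph at 120° (eclipsed): iPr(0°)/H(0°) eclipsed 1.9; H(120°)/Ph(120°) eclipsed 2.0; CH3(240°)/SH(240°) eclipsed 2.6 → 6.5 kcal/mol.
Ph at 180° (staggered): iPr(0°)/SH(300°) gauche 0.9; CH3(240°)/Ph(180°) gauche 1.0; CH3(240°)/SH(300°) gauche 0.9 → 2.8 kcal/mol.
Ph at 240° (eclipsed): iPr(0°)/SH(0°) eclipsed 3.4; H(120°)/H(120°) eclipsed 1.0; CH3(240°)/Ph(240°) eclipsed 3.0 → 7.4 kcal/mol.
Ph at 300° (staggered): iPr(0°)/Ph(300°) gauche 1.7; iPr(0°)/SH(60°) gauche 0.9; CH3(240°)/Ph(300°) gauche 1.0 → 3.6 kcal/mol.
The maximum (8.0 kcal/mol) occurs with Ph at 0°.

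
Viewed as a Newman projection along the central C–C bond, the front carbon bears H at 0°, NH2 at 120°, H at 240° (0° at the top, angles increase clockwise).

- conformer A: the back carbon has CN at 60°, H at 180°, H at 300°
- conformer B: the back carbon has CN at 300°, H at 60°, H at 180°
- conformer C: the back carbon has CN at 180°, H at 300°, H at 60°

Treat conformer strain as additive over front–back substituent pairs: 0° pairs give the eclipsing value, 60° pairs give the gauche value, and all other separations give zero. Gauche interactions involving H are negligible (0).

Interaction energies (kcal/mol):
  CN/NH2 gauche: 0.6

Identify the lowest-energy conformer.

B

A (staggered): NH2(120°)/CN(60°) gauche 0.6 → 0.6 kcal/mol.
B (staggered): no non-H gauche contacts → 0.0 kcal/mol.
C (staggered): NH2(120°)/CN(180°) gauche 0.6 → 0.6 kcal/mol.
B has the lowest total (0.0 kcal/mol).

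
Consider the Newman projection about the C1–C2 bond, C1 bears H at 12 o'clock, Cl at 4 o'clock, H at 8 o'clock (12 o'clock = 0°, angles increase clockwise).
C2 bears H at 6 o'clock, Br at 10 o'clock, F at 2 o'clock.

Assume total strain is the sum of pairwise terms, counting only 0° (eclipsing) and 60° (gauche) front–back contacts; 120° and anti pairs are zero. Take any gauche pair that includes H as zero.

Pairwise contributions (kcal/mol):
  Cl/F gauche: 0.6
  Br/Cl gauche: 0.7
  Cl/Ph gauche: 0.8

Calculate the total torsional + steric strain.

0.6 kcal/mol

This conformer (staggered): Cl–F gauche; 0.6 = 0.6 kcal/mol.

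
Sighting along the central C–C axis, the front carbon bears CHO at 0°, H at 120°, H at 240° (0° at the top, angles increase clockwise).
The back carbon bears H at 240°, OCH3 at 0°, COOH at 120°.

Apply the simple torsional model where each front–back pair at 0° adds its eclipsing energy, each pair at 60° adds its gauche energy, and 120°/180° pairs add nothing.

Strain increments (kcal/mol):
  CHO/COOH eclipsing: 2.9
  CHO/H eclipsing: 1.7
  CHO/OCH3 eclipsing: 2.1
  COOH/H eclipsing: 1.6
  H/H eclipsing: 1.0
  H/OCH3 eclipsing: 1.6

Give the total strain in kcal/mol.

This conformer (eclipsed): CHO–OCH3 eclipsed, H–COOH eclipsed, H–H eclipsed; 2.1 + 1.6 + 1.0 = 4.7 kcal/mol.

4.7 kcal/mol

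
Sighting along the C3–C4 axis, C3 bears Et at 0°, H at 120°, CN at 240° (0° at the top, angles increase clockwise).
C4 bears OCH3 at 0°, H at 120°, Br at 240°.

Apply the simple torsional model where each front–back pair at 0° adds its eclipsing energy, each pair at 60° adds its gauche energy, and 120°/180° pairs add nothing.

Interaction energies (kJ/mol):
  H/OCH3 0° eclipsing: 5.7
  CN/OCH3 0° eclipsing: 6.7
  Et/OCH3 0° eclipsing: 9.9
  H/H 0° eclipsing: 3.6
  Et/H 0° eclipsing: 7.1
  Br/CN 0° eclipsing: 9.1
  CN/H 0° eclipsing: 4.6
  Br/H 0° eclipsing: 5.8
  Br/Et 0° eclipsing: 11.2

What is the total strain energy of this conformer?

This conformer (eclipsed): Et(0°)/OCH3(0°) eclipsed 9.9; H(120°)/H(120°) eclipsed 3.6; CN(240°)/Br(240°) eclipsed 9.1 → 22.6 kJ/mol.

22.6 kJ/mol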